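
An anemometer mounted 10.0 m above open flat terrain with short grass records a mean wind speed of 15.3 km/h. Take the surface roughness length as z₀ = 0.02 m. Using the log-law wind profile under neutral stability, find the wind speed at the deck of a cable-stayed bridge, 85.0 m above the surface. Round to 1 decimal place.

20.6 km/h

Log law: V(z) ∝ ln(z/z₀), so V₂/V₁ = ln(z₂/z₀) / ln(z₁/z₀).
ln(85.0/0.02) = 8.3547, ln(10.0/0.02) = 6.2146
V₂ = 15.3 × 8.3547/6.2146 = 15.3 × 1.3444 = 20.5687 km/h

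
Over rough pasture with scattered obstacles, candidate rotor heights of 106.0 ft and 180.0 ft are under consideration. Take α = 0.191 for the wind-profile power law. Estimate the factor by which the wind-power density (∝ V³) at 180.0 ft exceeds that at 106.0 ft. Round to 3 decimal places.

Speed ratio: V_B/V_A = (z_B/z_A)^α = (180.0/106.0)^0.191 = (1.6981)^0.191 = 1.10643
Power-density ratio: P_B/P_A = (V_B/V_A)³ = (1.10643)³ = 1.35447

1.354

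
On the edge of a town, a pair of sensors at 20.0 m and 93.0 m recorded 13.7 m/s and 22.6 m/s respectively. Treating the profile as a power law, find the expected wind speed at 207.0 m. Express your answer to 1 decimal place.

First find α: α = ln(V₂/V₁)/ln(z₂/z₁) = ln(22.6/13.7)/ln(93.0/20.0) = 0.50055/1.53687 = 0.3257
Extrapolate from 93.0 m to 207.0 m: V₃ = 22.6 × (207.0/93.0)^0.3257 = 22.6 × 1.2977 = 29.3281 m/s

29.3 m/s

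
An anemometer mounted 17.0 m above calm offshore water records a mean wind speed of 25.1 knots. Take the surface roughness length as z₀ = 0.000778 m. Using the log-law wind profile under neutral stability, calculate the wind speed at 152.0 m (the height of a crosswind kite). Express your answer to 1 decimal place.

Log law: V(z) ∝ ln(z/z₀), so V₂/V₁ = ln(z₂/z₀) / ln(z₁/z₀).
ln(152.0/0.000778) = 12.1827, ln(17.0/0.000778) = 9.9920
V₂ = 25.1 × 12.1827/9.9920 = 25.1 × 1.2192 = 30.6030 knots

30.6 knots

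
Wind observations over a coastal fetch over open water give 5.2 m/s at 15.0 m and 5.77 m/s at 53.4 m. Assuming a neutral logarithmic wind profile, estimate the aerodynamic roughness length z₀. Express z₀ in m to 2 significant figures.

Log law: V(z) ∝ ln(z/z₀). With r = V₁/V₂ = 5.2/5.77 = 0.90121,
r · ln(z₂/z₀) = ln(z₁/z₀) ⇒ ln z₀ = (ln z₁ − r·ln z₂)/(1 − r)
ln z₀ = (2.70805 − 0.90121×3.97781) / 0.09879 = -8.8757
z₀ = exp(-8.8757) = 0.0001397 m

z₀ ≈ 0.00014 m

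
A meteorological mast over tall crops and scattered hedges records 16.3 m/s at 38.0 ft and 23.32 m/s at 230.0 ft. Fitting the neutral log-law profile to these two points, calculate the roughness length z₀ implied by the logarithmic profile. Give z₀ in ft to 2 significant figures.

z₀ ≈ 0.58 ft

Log law: V(z) ∝ ln(z/z₀). With r = V₁/V₂ = 16.3/23.32 = 0.69897,
r · ln(z₂/z₀) = ln(z₁/z₀) ⇒ ln z₀ = (ln z₁ − r·ln z₂)/(1 − r)
ln z₀ = (3.63759 − 0.69897×5.43808) / 0.30103 = -0.5430
z₀ = exp(-0.5430) = 0.5810 ft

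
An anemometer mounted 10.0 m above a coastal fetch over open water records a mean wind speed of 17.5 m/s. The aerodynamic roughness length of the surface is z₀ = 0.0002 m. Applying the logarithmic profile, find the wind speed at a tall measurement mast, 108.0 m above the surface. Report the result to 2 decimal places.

21.35 m/s

Log law: V(z) ∝ ln(z/z₀), so V₂/V₁ = ln(z₂/z₀) / ln(z₁/z₀).
ln(108.0/0.0002) = 13.1993, ln(10.0/0.0002) = 10.8198
V₂ = 17.5 × 13.1993/10.8198 = 17.5 × 1.2199 = 21.3487 m/s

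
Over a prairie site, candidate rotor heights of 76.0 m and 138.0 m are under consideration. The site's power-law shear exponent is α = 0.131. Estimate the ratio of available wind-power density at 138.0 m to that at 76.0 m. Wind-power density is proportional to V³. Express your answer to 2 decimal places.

Speed ratio: V_B/V_A = (z_B/z_A)^α = (138.0/76.0)^0.131 = (1.8158)^0.131 = 1.08128
Power-density ratio: P_B/P_A = (V_B/V_A)³ = (1.08128)³ = 1.26419

1.26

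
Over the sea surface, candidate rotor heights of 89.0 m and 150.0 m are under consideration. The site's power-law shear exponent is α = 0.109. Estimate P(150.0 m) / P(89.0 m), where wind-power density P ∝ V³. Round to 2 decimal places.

1.19

Speed ratio: V_B/V_A = (z_B/z_A)^α = (150.0/89.0)^0.109 = (1.6854)^0.109 = 1.05855
Power-density ratio: P_B/P_A = (V_B/V_A)³ = (1.05855)³ = 1.18613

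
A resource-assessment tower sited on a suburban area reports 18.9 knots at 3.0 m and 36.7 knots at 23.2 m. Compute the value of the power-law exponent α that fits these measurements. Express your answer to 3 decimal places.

Power law: V₂/V₁ = (z₂/z₁)^α ⇒ α = ln(V₂/V₁) / ln(z₂/z₁)
α = ln(36.7/18.9) / ln(23.2/3.0) = ln(1.9418) / ln(7.7333)
  = 0.66361 / 2.04554 = 0.32442

α ≈ 0.324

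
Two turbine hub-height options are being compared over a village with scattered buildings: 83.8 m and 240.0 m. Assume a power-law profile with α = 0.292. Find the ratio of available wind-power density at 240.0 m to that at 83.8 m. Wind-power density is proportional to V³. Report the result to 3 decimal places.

2.514

Speed ratio: V_B/V_A = (z_B/z_A)^α = (240.0/83.8)^0.292 = (2.8640)^0.292 = 1.35967
Power-density ratio: P_B/P_A = (V_B/V_A)³ = (1.35967)³ = 2.51364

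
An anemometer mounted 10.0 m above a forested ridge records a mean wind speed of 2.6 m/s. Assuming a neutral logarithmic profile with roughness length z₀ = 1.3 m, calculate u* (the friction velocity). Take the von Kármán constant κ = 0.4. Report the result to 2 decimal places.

u* ≈ 0.51 m/s

Log law: V(z) = (u*/κ) · ln(z/z₀) ⇒ u* = κ · V / ln(z/z₀)
u* = 0.4 × 2.6 / ln(10.0/1.3) = 0.4 × 2.6 / 2.0402
   = 1.0400 / 2.0402 = 0.5097 m/s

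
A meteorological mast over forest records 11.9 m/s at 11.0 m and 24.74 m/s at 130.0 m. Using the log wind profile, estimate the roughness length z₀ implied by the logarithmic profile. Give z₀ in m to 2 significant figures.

z₀ ≈ 1.1 m

Log law: V(z) ∝ ln(z/z₀). With r = V₁/V₂ = 11.9/24.74 = 0.48100,
r · ln(z₂/z₀) = ln(z₁/z₀) ⇒ ln z₀ = (ln z₁ − r·ln z₂)/(1 − r)
ln z₀ = (2.39790 − 0.48100×4.86753) / 0.51900 = 0.1091
z₀ = exp(0.1091) = 1.115 m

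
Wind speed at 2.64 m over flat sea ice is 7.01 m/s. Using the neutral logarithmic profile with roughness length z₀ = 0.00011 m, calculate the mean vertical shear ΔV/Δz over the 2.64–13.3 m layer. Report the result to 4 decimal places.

0.1054 m/s/m

Log law: V₂ = V₁ · ln(z₂/z₀)/ln(z₁/z₀) = 7.01 × 11.7028/10.0858 = 8.1339 m/s
ΔV/Δz = (8.1339 − 7.01)/(13.3 − 2.64) = 1.1239/10.6600 = 0.10543 m/s/m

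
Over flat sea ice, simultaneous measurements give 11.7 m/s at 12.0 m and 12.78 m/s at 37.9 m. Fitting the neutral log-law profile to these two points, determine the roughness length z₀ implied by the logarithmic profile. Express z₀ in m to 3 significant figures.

z₀ ≈ 0.0000466 m

Log law: V(z) ∝ ln(z/z₀). With r = V₁/V₂ = 11.7/12.78 = 0.91549,
r · ln(z₂/z₀) = ln(z₁/z₀) ⇒ ln z₀ = (ln z₁ − r·ln z₂)/(1 − r)
ln z₀ = (2.48491 − 0.91549×3.63495) / 0.08451 = -9.9739
z₀ = exp(-9.9739) = 0.00004660 m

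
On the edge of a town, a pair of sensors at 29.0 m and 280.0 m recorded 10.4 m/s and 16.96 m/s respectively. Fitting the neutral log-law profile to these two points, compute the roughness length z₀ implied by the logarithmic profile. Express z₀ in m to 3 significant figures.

z₀ ≈ 0.797 m

Log law: V(z) ∝ ln(z/z₀). With r = V₁/V₂ = 10.4/16.96 = 0.61321,
r · ln(z₂/z₀) = ln(z₁/z₀) ⇒ ln z₀ = (ln z₁ − r·ln z₂)/(1 − r)
ln z₀ = (3.36730 − 0.61321×5.63479) / 0.38679 = -0.2275
z₀ = exp(-0.2275) = 0.7965 m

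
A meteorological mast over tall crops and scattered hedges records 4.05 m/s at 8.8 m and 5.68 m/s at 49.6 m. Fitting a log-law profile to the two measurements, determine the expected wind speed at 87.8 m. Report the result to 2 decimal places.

6.22 m/s

Log law: V ∝ ln(z/z₀). From the pair, with r = V₁/V₂ = 0.71303,
ln z₀ = (ln z₁ − r·ln z₂)/(1 − r) = (2.1748 − 0.71303×3.9040)/0.28697 = -2.1218 → z₀ = 0.1198 m
V₃ = V₁ · ln(z₃/z₀)/ln(z₁/z₀) = 4.05 × 6.5969/4.2966 = 6.2183 m/s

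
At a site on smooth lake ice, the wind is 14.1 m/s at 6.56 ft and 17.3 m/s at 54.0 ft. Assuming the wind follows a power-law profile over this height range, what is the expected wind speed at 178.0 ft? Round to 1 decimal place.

First find α: α = ln(V₂/V₁)/ln(z₂/z₁) = ln(17.3/14.1)/ln(54.0/6.56) = 0.20453/2.10799 = 0.0970
Extrapolate from 54.0 ft to 178.0 ft: V₃ = 17.3 × (178.0/54.0)^0.0970 = 17.3 × 1.1227 = 19.4227 m/s

19.4 m/s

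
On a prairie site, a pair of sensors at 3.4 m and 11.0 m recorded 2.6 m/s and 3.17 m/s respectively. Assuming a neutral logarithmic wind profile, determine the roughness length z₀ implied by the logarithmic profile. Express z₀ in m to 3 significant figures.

Log law: V(z) ∝ ln(z/z₀). With r = V₁/V₂ = 2.6/3.17 = 0.82019,
r · ln(z₂/z₀) = ln(z₁/z₀) ⇒ ln z₀ = (ln z₁ − r·ln z₂)/(1 − r)
ln z₀ = (1.22378 − 0.82019×2.39790) / 0.17981 = -4.1319
z₀ = exp(-4.1319) = 0.01605 m

z₀ ≈ 0.0161 m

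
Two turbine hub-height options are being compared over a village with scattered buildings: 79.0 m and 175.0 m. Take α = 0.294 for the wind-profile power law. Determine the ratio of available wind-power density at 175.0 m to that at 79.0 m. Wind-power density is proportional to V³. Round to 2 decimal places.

2.02

Speed ratio: V_B/V_A = (z_B/z_A)^α = (175.0/79.0)^0.294 = (2.2152)^0.294 = 1.26343
Power-density ratio: P_B/P_A = (V_B/V_A)³ = (1.26343)³ = 2.01675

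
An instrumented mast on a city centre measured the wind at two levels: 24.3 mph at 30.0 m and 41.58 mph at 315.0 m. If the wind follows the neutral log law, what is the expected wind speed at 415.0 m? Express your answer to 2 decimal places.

Log law: V ∝ ln(z/z₀). From the pair, with r = V₁/V₂ = 0.58442,
ln z₀ = (ln z₁ − r·ln z₂)/(1 − r) = (3.4012 − 0.58442×5.7526)/0.41558 = 0.0946 → z₀ = 1.099 m
V₃ = V₁ · ln(z₃/z₀)/ln(z₁/z₀) = 24.3 × 5.9337/3.3066 = 43.6061 mph

43.61 mph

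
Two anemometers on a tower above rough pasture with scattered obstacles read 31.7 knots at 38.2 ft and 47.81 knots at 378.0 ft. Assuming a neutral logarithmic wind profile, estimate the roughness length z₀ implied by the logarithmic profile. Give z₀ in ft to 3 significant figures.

z₀ ≈ 0.420 ft

Log law: V(z) ∝ ln(z/z₀). With r = V₁/V₂ = 31.7/47.81 = 0.66304,
r · ln(z₂/z₀) = ln(z₁/z₀) ⇒ ln z₀ = (ln z₁ − r·ln z₂)/(1 − r)
ln z₀ = (3.64284 − 0.66304×5.93489) / 0.33696 = -0.8673
z₀ = exp(-0.8673) = 0.4201 ft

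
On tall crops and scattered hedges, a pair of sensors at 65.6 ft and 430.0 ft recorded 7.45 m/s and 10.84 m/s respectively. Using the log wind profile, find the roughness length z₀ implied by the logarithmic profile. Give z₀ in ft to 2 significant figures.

z₀ ≈ 1.1 ft

Log law: V(z) ∝ ln(z/z₀). With r = V₁/V₂ = 7.45/10.84 = 0.68727,
r · ln(z₂/z₀) = ln(z₁/z₀) ⇒ ln z₀ = (ln z₁ − r·ln z₂)/(1 − r)
ln z₀ = (4.18358 − 0.68727×6.06379) / 0.31273 = 0.0516
z₀ = exp(0.0516) = 1.053 ft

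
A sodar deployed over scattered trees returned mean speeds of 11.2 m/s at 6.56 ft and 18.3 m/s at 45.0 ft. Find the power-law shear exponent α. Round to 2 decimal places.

α ≈ 0.25

Power law: V₂/V₁ = (z₂/z₁)^α ⇒ α = ln(V₂/V₁) / ln(z₂/z₁)
α = ln(18.3/11.2) / ln(45.0/6.56) = ln(1.6339) / ln(6.8598)
  = 0.49099 / 1.92567 = 0.25497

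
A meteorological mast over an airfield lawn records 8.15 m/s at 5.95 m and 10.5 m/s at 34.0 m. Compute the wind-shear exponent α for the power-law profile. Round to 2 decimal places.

Power law: V₂/V₁ = (z₂/z₁)^α ⇒ α = ln(V₂/V₁) / ln(z₂/z₁)
α = ln(10.5/8.15) / ln(34.0/5.95) = ln(1.2883) / ln(5.7143)
  = 0.25336 / 1.74297 = 0.14536

α ≈ 0.15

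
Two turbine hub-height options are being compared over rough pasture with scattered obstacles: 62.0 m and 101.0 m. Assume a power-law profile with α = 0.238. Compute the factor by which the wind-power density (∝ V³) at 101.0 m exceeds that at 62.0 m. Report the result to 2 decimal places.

Speed ratio: V_B/V_A = (z_B/z_A)^α = (101.0/62.0)^0.238 = (1.6290)^0.238 = 1.12315
Power-density ratio: P_B/P_A = (V_B/V_A)³ = (1.12315)³ = 1.41683

1.42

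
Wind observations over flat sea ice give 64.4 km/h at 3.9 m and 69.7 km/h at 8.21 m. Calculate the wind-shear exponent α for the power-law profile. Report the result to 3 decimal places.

α ≈ 0.106

Power law: V₂/V₁ = (z₂/z₁)^α ⇒ α = ln(V₂/V₁) / ln(z₂/z₁)
α = ln(69.7/64.4) / ln(8.21/3.9) = ln(1.0823) / ln(2.1051)
  = 0.07909 / 0.74438 = 0.10625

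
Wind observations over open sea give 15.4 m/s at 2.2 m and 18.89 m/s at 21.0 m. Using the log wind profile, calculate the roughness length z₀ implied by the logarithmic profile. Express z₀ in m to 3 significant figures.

z₀ ≈ 0.000104 m

Log law: V(z) ∝ ln(z/z₀). With r = V₁/V₂ = 15.4/18.89 = 0.81525,
r · ln(z₂/z₀) = ln(z₁/z₀) ⇒ ln z₀ = (ln z₁ − r·ln z₂)/(1 − r)
ln z₀ = (0.78846 − 0.81525×3.04452) / 0.18475 = -9.1667
z₀ = exp(-9.1667) = 0.0001045 m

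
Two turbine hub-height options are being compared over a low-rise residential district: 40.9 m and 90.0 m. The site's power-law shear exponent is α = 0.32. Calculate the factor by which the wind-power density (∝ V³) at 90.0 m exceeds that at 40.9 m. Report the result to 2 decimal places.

Speed ratio: V_B/V_A = (z_B/z_A)^α = (90.0/40.9)^0.32 = (2.2005)^0.32 = 1.28708
Power-density ratio: P_B/P_A = (V_B/V_A)³ = (1.28708)³ = 2.13215

2.13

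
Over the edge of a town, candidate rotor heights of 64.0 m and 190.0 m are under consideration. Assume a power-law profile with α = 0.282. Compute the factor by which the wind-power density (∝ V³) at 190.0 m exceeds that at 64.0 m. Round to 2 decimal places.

2.51

Speed ratio: V_B/V_A = (z_B/z_A)^α = (190.0/64.0)^0.282 = (2.9688)^0.282 = 1.35914
Power-density ratio: P_B/P_A = (V_B/V_A)³ = (1.35914)³ = 2.51071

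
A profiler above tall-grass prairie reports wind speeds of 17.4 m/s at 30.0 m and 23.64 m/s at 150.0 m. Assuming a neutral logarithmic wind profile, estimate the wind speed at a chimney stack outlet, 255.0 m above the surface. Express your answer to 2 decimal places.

Log law: V ∝ ln(z/z₀). From the pair, with r = V₁/V₂ = 0.73604,
ln z₀ = (ln z₁ − r·ln z₂)/(1 − r) = (3.4012 − 0.73604×5.0106)/0.26396 = -1.0867 → z₀ = 0.3373 m
V₃ = V₁ · ln(z₃/z₀)/ln(z₁/z₀) = 17.4 × 6.6279/4.4879 = 25.6973 m/s

25.70 m/s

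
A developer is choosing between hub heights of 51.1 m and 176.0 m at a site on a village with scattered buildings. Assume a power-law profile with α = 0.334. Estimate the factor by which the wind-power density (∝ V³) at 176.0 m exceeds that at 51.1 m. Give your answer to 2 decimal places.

3.45

Speed ratio: V_B/V_A = (z_B/z_A)^α = (176.0/51.1)^0.334 = (3.4442)^0.334 = 1.51143
Power-density ratio: P_B/P_A = (V_B/V_A)³ = (1.51143)³ = 3.45276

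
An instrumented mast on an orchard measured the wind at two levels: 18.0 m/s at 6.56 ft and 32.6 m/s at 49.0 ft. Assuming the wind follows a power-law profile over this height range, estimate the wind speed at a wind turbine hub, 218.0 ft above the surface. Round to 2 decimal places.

50.66 m/s

First find α: α = ln(V₂/V₁)/ln(z₂/z₁) = ln(32.6/18.0)/ln(49.0/6.56) = 0.59394/2.01083 = 0.2954
Extrapolate from 49.0 ft to 218.0 ft: V₃ = 32.6 × (218.0/49.0)^0.2954 = 32.6 × 1.5541 = 50.6635 m/s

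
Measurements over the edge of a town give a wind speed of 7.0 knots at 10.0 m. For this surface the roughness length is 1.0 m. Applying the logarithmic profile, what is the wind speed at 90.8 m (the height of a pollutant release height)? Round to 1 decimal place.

13.7 knots

Log law: V(z) ∝ ln(z/z₀), so V₂/V₁ = ln(z₂/z₀) / ln(z₁/z₀).
ln(90.8/1.0) = 4.5087, ln(10.0/1.0) = 2.3026
V₂ = 7.0 × 4.5087/2.3026 = 7.0 × 1.9581 = 13.7066 knots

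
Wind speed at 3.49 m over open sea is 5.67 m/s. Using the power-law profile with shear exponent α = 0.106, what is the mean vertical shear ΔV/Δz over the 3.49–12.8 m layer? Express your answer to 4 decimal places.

0.0899 m/s/m

Power law: V₂ = V₁ · (z₂/z₁)^α = 5.67 × (3.6676)^0.106 = 6.5074 m/s
ΔV/Δz = (6.5074 − 5.67)/(12.8 − 3.49) = 0.8374/9.3100 = 0.08995 m/s/m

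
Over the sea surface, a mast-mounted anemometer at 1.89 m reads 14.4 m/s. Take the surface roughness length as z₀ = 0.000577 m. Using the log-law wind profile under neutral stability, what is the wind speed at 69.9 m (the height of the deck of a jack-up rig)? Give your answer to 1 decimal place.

Log law: V(z) ∝ ln(z/z₀), so V₂/V₁ = ln(z₂/z₀) / ln(z₁/z₀).
ln(69.9/0.000577) = 11.7047, ln(1.89/0.000577) = 8.0942
V₂ = 14.4 × 11.7047/8.0942 = 14.4 × 1.4461 = 20.8232 m/s

20.8 m/s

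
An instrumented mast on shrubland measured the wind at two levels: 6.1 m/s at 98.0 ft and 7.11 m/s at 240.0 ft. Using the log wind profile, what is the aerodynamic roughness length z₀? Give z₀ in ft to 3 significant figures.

Log law: V(z) ∝ ln(z/z₀). With r = V₁/V₂ = 6.1/7.11 = 0.85795,
r · ln(z₂/z₀) = ln(z₁/z₀) ⇒ ln z₀ = (ln z₁ − r·ln z₂)/(1 − r)
ln z₀ = (4.58497 − 0.85795×5.48064) / 0.14205 = -0.8245
z₀ = exp(-0.8245) = 0.4384 ft

z₀ ≈ 0.438 ft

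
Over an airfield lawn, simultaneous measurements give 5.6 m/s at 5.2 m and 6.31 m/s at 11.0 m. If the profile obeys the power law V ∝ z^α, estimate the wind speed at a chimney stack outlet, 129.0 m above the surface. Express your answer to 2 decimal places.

9.34 m/s

First find α: α = ln(V₂/V₁)/ln(z₂/z₁) = ln(6.31/5.6)/ln(11.0/5.2) = 0.11937/0.74924 = 0.1593
Extrapolate from 11.0 m to 129.0 m: V₃ = 6.31 × (129.0/11.0)^0.1593 = 6.31 × 1.4803 = 9.3406 m/s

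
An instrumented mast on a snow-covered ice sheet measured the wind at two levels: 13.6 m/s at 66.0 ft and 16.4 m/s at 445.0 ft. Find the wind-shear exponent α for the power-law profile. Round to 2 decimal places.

α ≈ 0.10

Power law: V₂/V₁ = (z₂/z₁)^α ⇒ α = ln(V₂/V₁) / ln(z₂/z₁)
α = ln(16.4/13.6) / ln(445.0/66.0) = ln(1.2059) / ln(6.7424)
  = 0.18721 / 1.90842 = 0.09810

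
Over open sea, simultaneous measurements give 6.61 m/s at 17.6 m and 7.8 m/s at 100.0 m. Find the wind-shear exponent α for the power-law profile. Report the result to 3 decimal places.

Power law: V₂/V₁ = (z₂/z₁)^α ⇒ α = ln(V₂/V₁) / ln(z₂/z₁)
α = ln(7.8/6.61) / ln(100.0/17.6) = ln(1.1800) / ln(5.6818)
  = 0.16554 / 1.73727 = 0.09529

α ≈ 0.095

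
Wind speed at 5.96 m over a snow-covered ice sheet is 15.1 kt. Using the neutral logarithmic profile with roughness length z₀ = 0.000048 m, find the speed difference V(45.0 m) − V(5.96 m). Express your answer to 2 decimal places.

2.60 kt

Log law: V₂ = V₁ · ln(z₂/z₀)/ln(z₁/z₀) = 15.1 × 13.7510/11.7294 = 17.7025 kt
ΔV = 17.7025 − 15.1 = 2.6025 kt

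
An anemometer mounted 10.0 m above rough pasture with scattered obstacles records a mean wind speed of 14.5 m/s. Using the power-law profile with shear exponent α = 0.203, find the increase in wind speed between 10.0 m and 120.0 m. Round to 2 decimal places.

9.51 m/s

Power law: V₂ = V₁ · (z₂/z₁)^α = 14.5 × (12.0000)^0.203 = 24.0127 m/s
ΔV = 24.0127 − 14.5 = 9.5127 m/s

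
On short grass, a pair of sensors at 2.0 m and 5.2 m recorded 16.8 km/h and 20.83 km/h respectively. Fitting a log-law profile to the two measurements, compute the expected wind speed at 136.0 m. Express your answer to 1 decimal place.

34.6 km/h

Log law: V ∝ ln(z/z₀). From the pair, with r = V₁/V₂ = 0.80653,
ln z₀ = (ln z₁ − r·ln z₂)/(1 − r) = (0.6931 − 0.80653×1.6487)/0.19347 = -3.2901 → z₀ = 0.03725 m
V₃ = V₁ · ln(z₃/z₀)/ln(z₁/z₀) = 16.8 × 8.2028/3.9833 = 34.5963 km/h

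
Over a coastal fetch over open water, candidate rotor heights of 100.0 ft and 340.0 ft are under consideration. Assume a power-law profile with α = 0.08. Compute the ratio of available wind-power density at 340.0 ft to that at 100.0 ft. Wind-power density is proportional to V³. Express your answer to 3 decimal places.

1.341

Speed ratio: V_B/V_A = (z_B/z_A)^α = (340.0/100.0)^0.08 = (3.4000)^0.08 = 1.10285
Power-density ratio: P_B/P_A = (V_B/V_A)³ = (1.10285)³ = 1.34139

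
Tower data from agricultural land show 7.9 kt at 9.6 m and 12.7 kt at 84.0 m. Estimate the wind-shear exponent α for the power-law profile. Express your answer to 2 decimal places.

α ≈ 0.22

Power law: V₂/V₁ = (z₂/z₁)^α ⇒ α = ln(V₂/V₁) / ln(z₂/z₁)
α = ln(12.7/7.9) / ln(84.0/9.6) = ln(1.6076) / ln(8.7500)
  = 0.47474 / 2.16905 = 0.21887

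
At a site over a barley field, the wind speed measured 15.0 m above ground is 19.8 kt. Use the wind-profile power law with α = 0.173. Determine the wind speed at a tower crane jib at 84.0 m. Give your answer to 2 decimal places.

26.67 kt

Power-law profile: V₂ = V₁ · (z₂/z₁)^α
V₂ = 19.8 × (84.0/15.0)^0.173 = 19.8 × (5.6000)^0.173
    = 19.8 × 1.3472 = 26.6748 kt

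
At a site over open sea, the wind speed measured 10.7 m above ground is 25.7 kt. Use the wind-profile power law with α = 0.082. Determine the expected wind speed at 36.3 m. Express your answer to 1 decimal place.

28.4 kt

Power-law profile: V₂ = V₁ · (z₂/z₁)^α
V₂ = 25.7 × (36.3/10.7)^0.082 = 25.7 × (3.3925)^0.082
    = 25.7 × 1.1054 = 28.4077 kt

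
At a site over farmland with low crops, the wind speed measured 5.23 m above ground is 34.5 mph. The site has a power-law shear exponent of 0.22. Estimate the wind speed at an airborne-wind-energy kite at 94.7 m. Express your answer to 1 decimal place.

Power-law profile: V₂ = V₁ · (z₂/z₁)^α
V₂ = 34.5 × (94.7/5.23)^0.22 = 34.5 × (18.1071)^0.22
    = 34.5 × 1.8912 = 65.2448 mph

65.2 mph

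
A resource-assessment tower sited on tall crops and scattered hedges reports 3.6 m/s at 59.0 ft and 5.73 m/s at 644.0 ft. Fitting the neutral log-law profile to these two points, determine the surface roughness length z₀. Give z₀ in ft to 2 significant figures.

Log law: V(z) ∝ ln(z/z₀). With r = V₁/V₂ = 3.6/5.73 = 0.62827,
r · ln(z₂/z₀) = ln(z₁/z₀) ⇒ ln z₀ = (ln z₁ − r·ln z₂)/(1 − r)
ln z₀ = (4.07754 − 0.62827×6.46770) / 0.37173 = 0.0378
z₀ = exp(0.0378) = 1.039 ft

z₀ ≈ 1.0 ft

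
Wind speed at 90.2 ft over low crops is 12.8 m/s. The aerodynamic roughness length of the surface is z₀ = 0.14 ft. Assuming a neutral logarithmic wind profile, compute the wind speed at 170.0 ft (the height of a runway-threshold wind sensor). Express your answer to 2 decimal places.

14.05 m/s

Log law: V(z) ∝ ln(z/z₀), so V₂/V₁ = ln(z₂/z₀) / ln(z₁/z₀).
ln(170.0/0.14) = 7.1019, ln(90.2/0.14) = 6.4681
V₂ = 12.8 × 7.1019/6.4681 = 12.8 × 1.0980 = 14.0542 m/s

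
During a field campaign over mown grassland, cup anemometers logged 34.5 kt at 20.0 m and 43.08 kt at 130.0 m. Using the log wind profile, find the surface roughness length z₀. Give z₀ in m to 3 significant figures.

Log law: V(z) ∝ ln(z/z₀). With r = V₁/V₂ = 34.5/43.08 = 0.80084,
r · ln(z₂/z₀) = ln(z₁/z₀) ⇒ ln z₀ = (ln z₁ − r·ln z₂)/(1 − r)
ln z₀ = (2.99573 − 0.80084×4.86753) / 0.19916 = -4.5307
z₀ = exp(-4.5307) = 0.01077 m

z₀ ≈ 0.0108 m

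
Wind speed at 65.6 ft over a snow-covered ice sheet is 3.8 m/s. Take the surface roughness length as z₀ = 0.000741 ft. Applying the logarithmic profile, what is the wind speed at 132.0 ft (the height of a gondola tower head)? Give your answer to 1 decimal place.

Log law: V(z) ∝ ln(z/z₀), so V₂/V₁ = ln(z₂/z₀) / ln(z₁/z₀).
ln(132.0/0.000741) = 12.0903, ln(65.6/0.000741) = 11.3911
V₂ = 3.8 × 12.0903/11.3911 = 3.8 × 1.0614 = 4.0333 m/s

4.0 m/s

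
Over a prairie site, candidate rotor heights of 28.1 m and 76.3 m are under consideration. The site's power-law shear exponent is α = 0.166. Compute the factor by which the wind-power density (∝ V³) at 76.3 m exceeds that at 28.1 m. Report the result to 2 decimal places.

1.64

Speed ratio: V_B/V_A = (z_B/z_A)^α = (76.3/28.1)^0.166 = (2.7153)^0.166 = 1.18036
Power-density ratio: P_B/P_A = (V_B/V_A)³ = (1.18036)³ = 1.64453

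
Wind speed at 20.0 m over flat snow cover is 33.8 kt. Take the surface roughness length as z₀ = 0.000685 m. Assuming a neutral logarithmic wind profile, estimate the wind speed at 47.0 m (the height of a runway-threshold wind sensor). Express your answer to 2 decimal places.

36.61 kt

Log law: V(z) ∝ ln(z/z₀), so V₂/V₁ = ln(z₂/z₀) / ln(z₁/z₀).
ln(47.0/0.000685) = 11.1362, ln(20.0/0.000685) = 10.2818
V₂ = 33.8 × 11.1362/10.2818 = 33.8 × 1.0831 = 36.6088 kt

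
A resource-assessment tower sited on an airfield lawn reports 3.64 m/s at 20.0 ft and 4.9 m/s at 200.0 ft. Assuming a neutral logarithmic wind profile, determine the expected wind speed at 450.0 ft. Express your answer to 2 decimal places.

Log law: V ∝ ln(z/z₀). From the pair, with r = V₁/V₂ = 0.74286,
ln z₀ = (ln z₁ − r·ln z₂)/(1 − r) = (2.9957 − 0.74286×5.2983)/0.25714 = -3.6562 → z₀ = 0.02583 ft
V₃ = V₁ · ln(z₃/z₀)/ln(z₁/z₀) = 3.64 × 9.7654/6.6519 = 5.3437 m/s

5.34 m/s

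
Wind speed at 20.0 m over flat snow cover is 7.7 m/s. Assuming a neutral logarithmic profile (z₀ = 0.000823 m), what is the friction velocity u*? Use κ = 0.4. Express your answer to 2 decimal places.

u* ≈ 0.31 m/s

Log law: V(z) = (u*/κ) · ln(z/z₀) ⇒ u* = κ · V / ln(z/z₀)
u* = 0.4 × 7.7 / ln(20.0/0.000823) = 0.4 × 7.7 / 10.0983
   = 3.0800 / 10.0983 = 0.3050 m/s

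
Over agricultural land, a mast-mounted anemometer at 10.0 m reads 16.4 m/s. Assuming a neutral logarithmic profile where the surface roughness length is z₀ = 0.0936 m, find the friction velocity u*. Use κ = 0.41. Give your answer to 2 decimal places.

Log law: V(z) = (u*/κ) · ln(z/z₀) ⇒ u* = κ · V / ln(z/z₀)
u* = 0.41 × 16.4 / ln(10.0/0.0936) = 0.41 × 16.4 / 4.6713
   = 6.7240 / 4.6713 = 1.4394 m/s

u* ≈ 1.44 m/s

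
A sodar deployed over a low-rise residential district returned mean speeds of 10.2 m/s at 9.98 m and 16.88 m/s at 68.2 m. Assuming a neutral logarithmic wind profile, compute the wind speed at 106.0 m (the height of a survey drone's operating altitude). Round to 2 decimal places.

18.41 m/s

Log law: V ∝ ln(z/z₀). From the pair, with r = V₁/V₂ = 0.60427,
ln z₀ = (ln z₁ − r·ln z₂)/(1 − r) = (2.3006 − 0.60427×4.2224)/0.39573 = -0.6340 → z₀ = 0.5305 m
V₃ = V₁ · ln(z₃/z₀)/ln(z₁/z₀) = 10.2 × 5.2974/2.9346 = 18.4128 m/s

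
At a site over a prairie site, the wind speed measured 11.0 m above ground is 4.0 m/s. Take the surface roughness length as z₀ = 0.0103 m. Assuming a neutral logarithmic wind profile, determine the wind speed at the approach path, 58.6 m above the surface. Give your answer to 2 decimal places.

Log law: V(z) ∝ ln(z/z₀), so V₂/V₁ = ln(z₂/z₀) / ln(z₁/z₀).
ln(58.6/0.0103) = 8.6463, ln(11.0/0.0103) = 6.9735
V₂ = 4.0 × 8.6463/6.9735 = 4.0 × 1.2399 = 4.9595 m/s

4.96 m/s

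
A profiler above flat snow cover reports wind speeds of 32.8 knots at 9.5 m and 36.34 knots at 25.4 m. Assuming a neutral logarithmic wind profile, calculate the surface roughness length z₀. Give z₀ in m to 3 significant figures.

z₀ ≈ 0.00105 m

Log law: V(z) ∝ ln(z/z₀). With r = V₁/V₂ = 32.8/36.34 = 0.90259,
r · ln(z₂/z₀) = ln(z₁/z₀) ⇒ ln z₀ = (ln z₁ − r·ln z₂)/(1 − r)
ln z₀ = (2.25129 − 0.90259×3.23475) / 0.09741 = -6.8610
z₀ = exp(-6.8610) = 0.001048 m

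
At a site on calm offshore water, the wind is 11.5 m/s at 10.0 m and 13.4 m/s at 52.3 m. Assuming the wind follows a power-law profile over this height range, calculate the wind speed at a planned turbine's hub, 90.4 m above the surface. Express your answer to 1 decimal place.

14.1 m/s

First find α: α = ln(V₂/V₁)/ln(z₂/z₁) = ln(13.4/11.5)/ln(52.3/10.0) = 0.15291/1.65441 = 0.0924
Extrapolate from 52.3 m to 90.4 m: V₃ = 13.4 × (90.4/52.3)^0.0924 = 13.4 × 1.0519 = 14.0952 m/s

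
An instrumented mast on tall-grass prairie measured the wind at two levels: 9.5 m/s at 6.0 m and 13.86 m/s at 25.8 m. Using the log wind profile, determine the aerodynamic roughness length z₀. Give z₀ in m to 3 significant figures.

z₀ ≈ 0.250 m

Log law: V(z) ∝ ln(z/z₀). With r = V₁/V₂ = 9.5/13.86 = 0.68543,
r · ln(z₂/z₀) = ln(z₁/z₀) ⇒ ln z₀ = (ln z₁ − r·ln z₂)/(1 − r)
ln z₀ = (1.79176 − 0.68543×3.25037) / 0.31457 = -1.3864
z₀ = exp(-1.3864) = 0.2500 m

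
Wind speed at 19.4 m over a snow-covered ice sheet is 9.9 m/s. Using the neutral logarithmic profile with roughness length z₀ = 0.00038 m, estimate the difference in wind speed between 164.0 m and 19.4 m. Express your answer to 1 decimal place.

1.9 m/s

Log law: V₂ = V₁ · ln(z₂/z₀)/ln(z₁/z₀) = 9.9 × 12.9752/10.8406 = 11.8494 m/s
ΔV = 11.8494 − 9.9 = 1.9494 m/s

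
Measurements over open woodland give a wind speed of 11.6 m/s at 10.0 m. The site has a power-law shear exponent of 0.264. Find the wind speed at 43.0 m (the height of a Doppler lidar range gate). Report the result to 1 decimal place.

17.0 m/s

Power-law profile: V₂ = V₁ · (z₂/z₁)^α
V₂ = 11.6 × (43.0/10.0)^0.264 = 11.6 × (4.3000)^0.264
    = 11.6 × 1.4697 = 17.0488 m/s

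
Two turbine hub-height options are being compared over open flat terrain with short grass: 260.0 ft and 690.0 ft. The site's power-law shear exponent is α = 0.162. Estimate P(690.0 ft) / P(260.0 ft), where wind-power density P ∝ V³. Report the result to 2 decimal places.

Speed ratio: V_B/V_A = (z_B/z_A)^α = (690.0/260.0)^0.162 = (2.6538)^0.162 = 1.17130
Power-density ratio: P_B/P_A = (V_B/V_A)³ = (1.17130)³ = 1.60695

1.61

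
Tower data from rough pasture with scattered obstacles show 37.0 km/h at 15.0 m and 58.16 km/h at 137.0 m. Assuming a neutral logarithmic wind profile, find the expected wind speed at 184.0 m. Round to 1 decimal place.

61.0 km/h

Log law: V ∝ ln(z/z₀). From the pair, with r = V₁/V₂ = 0.63618,
ln z₀ = (ln z₁ − r·ln z₂)/(1 − r) = (2.7081 − 0.63618×4.9200)/0.36382 = -1.1597 → z₀ = 0.3136 m
V₃ = V₁ · ln(z₃/z₀)/ln(z₁/z₀) = 37.0 × 6.3746/3.8677 = 60.9816 km/h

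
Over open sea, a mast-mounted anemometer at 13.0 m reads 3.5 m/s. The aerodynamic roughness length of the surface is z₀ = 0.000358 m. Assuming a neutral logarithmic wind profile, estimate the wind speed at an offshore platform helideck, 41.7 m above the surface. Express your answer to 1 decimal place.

Log law: V(z) ∝ ln(z/z₀), so V₂/V₁ = ln(z₂/z₀) / ln(z₁/z₀).
ln(41.7/0.000358) = 11.6655, ln(13.0/0.000358) = 10.4999
V₂ = 3.5 × 11.6655/10.4999 = 3.5 × 1.1110 = 3.8885 m/s

3.9 m/s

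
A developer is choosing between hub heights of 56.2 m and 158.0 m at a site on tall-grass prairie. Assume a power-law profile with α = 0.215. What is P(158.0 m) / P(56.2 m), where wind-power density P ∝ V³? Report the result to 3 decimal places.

Speed ratio: V_B/V_A = (z_B/z_A)^α = (158.0/56.2)^0.215 = (2.8114)^0.215 = 1.24887
Power-density ratio: P_B/P_A = (V_B/V_A)³ = (1.24887)³ = 1.94784

1.948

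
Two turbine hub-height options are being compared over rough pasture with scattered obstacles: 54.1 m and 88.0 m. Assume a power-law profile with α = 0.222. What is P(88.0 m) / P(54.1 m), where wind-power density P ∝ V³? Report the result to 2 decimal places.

Speed ratio: V_B/V_A = (z_B/z_A)^α = (88.0/54.1)^0.222 = (1.6266)^0.222 = 1.11405
Power-density ratio: P_B/P_A = (V_B/V_A)³ = (1.11405)³ = 1.38266

1.38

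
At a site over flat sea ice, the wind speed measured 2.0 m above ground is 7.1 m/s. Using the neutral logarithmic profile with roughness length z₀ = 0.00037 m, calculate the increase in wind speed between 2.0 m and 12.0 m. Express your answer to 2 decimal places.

1.48 m/s

Log law: V₂ = V₁ · ln(z₂/z₀)/ln(z₁/z₀) = 7.1 × 10.3869/8.5952 = 8.5801 m/s
ΔV = 8.5801 − 7.1 = 1.4801 m/s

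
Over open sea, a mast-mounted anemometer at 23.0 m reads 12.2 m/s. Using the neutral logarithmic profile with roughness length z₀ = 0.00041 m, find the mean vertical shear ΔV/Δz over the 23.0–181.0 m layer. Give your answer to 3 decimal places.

0.015 m/s/m

Log law: V₂ = V₁ · ln(z₂/z₀)/ln(z₁/z₀) = 12.2 × 12.9979/10.9348 = 14.5017 m/s
ΔV/Δz = (14.5017 − 12.2)/(181.0 − 23.0) = 2.3017/158.0000 = 0.01457 m/s/m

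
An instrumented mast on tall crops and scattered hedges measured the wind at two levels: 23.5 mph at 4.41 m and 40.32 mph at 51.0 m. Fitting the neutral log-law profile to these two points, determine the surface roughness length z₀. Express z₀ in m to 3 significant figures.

Log law: V(z) ∝ ln(z/z₀). With r = V₁/V₂ = 23.5/40.32 = 0.58284,
r · ln(z₂/z₀) = ln(z₁/z₀) ⇒ ln z₀ = (ln z₁ − r·ln z₂)/(1 − r)
ln z₀ = (1.48387 − 0.58284×3.93183) / 0.41716 = -1.9363
z₀ = exp(-1.9363) = 0.1442 m

z₀ ≈ 0.144 m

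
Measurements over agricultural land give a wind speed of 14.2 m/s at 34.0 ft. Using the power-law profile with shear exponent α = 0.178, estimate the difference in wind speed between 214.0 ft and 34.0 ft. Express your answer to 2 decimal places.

Power law: V₂ = V₁ · (z₂/z₁)^α = 14.2 × (6.2941)^0.178 = 19.7015 m/s
ΔV = 19.7015 − 14.2 = 5.5015 m/s

5.50 m/s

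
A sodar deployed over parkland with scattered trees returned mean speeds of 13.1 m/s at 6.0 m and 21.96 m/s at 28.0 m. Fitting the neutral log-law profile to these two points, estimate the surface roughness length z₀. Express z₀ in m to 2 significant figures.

Log law: V(z) ∝ ln(z/z₀). With r = V₁/V₂ = 13.1/21.96 = 0.59654,
r · ln(z₂/z₀) = ln(z₁/z₀) ⇒ ln z₀ = (ln z₁ − r·ln z₂)/(1 − r)
ln z₀ = (1.79176 − 0.59654×3.33220) / 0.40346 = -0.4859
z₀ = exp(-0.4859) = 0.6152 m

z₀ ≈ 0.62 m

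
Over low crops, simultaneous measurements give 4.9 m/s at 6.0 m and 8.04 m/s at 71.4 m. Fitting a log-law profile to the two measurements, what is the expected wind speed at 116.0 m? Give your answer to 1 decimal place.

Log law: V ∝ ln(z/z₀). From the pair, with r = V₁/V₂ = 0.60945,
ln z₀ = (ln z₁ − r·ln z₂)/(1 − r) = (1.7918 − 0.60945×4.2683)/0.39055 = -2.0729 → z₀ = 0.1258 m
V₃ = V₁ · ln(z₃/z₀)/ln(z₁/z₀) = 4.9 × 6.8265/3.8647 = 8.6553 m/s

8.7 m/s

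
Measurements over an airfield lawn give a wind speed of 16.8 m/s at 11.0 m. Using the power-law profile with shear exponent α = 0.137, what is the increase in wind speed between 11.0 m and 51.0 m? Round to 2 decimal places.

3.93 m/s

Power law: V₂ = V₁ · (z₂/z₁)^α = 16.8 × (4.6364)^0.137 = 20.7289 m/s
ΔV = 20.7289 − 16.8 = 3.9289 m/s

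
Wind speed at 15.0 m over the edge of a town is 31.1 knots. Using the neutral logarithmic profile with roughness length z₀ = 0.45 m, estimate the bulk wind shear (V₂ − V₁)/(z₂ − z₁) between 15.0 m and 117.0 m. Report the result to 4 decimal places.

Log law: V₂ = V₁ · ln(z₂/z₀)/ln(z₁/z₀) = 31.1 × 5.5607/3.5066 = 49.3182 knots
ΔV/Δz = (49.3182 − 31.1)/(117.0 − 15.0) = 18.2182/102.0000 = 0.17861 knots/m

0.1786 knots/m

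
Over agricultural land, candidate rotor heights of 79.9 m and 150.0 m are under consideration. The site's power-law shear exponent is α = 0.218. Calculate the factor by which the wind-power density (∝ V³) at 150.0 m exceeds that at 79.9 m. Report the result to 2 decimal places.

Speed ratio: V_B/V_A = (z_B/z_A)^α = (150.0/79.9)^0.218 = (1.8773)^0.218 = 1.14718
Power-density ratio: P_B/P_A = (V_B/V_A)³ = (1.14718)³ = 1.50973

1.51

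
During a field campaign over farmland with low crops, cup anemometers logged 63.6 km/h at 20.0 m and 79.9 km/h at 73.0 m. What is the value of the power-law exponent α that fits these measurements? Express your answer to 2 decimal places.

α ≈ 0.18

Power law: V₂/V₁ = (z₂/z₁)^α ⇒ α = ln(V₂/V₁) / ln(z₂/z₁)
α = ln(79.9/63.6) / ln(73.0/20.0) = ln(1.2563) / ln(3.6500)
  = 0.22816 / 1.29473 = 0.17622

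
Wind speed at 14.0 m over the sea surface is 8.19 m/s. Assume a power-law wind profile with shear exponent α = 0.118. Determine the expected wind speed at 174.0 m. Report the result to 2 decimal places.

11.03 m/s

Power-law profile: V₂ = V₁ · (z₂/z₁)^α
V₂ = 8.19 × (174.0/14.0)^0.118 = 8.19 × (12.4286)^0.118
    = 8.19 × 1.3463 = 11.0262 m/s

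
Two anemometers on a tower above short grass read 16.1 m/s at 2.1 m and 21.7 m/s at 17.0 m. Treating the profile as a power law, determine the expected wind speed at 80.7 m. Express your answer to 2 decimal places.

First find α: α = ln(V₂/V₁)/ln(z₂/z₁) = ln(21.7/16.1)/ln(17.0/2.1) = 0.29849/2.09128 = 0.1427
Extrapolate from 17.0 m to 80.7 m: V₃ = 21.7 × (80.7/17.0)^0.1427 = 21.7 × 1.2490 = 27.1024 m/s

27.10 m/s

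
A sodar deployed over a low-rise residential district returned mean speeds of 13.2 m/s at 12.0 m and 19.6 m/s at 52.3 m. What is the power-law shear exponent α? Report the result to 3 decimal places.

Power law: V₂/V₁ = (z₂/z₁)^α ⇒ α = ln(V₂/V₁) / ln(z₂/z₁)
α = ln(19.6/13.2) / ln(52.3/12.0) = ln(1.4848) / ln(4.3583)
  = 0.39531 / 1.47209 = 0.26854

α ≈ 0.269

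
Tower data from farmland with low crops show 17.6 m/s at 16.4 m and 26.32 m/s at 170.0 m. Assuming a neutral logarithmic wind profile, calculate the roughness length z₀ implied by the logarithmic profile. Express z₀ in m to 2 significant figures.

z₀ ≈ 0.15 m

Log law: V(z) ∝ ln(z/z₀). With r = V₁/V₂ = 17.6/26.32 = 0.66869,
r · ln(z₂/z₀) = ln(z₁/z₀) ⇒ ln z₀ = (ln z₁ − r·ln z₂)/(1 − r)
ln z₀ = (2.79728 − 0.66869×5.13580) / 0.33131 = -1.9227
z₀ = exp(-1.9227) = 0.1462 m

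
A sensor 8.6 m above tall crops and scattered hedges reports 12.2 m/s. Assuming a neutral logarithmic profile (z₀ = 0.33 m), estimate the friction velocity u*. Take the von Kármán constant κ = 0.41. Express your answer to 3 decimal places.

u* ≈ 1.534 m/s

Log law: V(z) = (u*/κ) · ln(z/z₀) ⇒ u* = κ · V / ln(z/z₀)
u* = 0.41 × 12.2 / ln(8.6/0.33) = 0.41 × 12.2 / 3.2604
   = 5.0020 / 3.2604 = 1.5342 m/s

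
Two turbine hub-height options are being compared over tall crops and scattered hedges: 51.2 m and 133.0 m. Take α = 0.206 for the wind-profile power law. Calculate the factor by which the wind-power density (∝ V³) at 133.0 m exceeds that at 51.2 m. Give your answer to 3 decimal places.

1.804

Speed ratio: V_B/V_A = (z_B/z_A)^α = (133.0/51.2)^0.206 = (2.5977)^0.206 = 1.21732
Power-density ratio: P_B/P_A = (V_B/V_A)³ = (1.21732)³ = 1.80390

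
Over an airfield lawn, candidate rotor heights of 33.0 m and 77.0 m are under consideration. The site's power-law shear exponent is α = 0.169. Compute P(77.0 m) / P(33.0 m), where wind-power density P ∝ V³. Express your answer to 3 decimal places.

1.537

Speed ratio: V_B/V_A = (z_B/z_A)^α = (77.0/33.0)^0.169 = (2.3333)^0.169 = 1.15395
Power-density ratio: P_B/P_A = (V_B/V_A)³ = (1.15395)³ = 1.53661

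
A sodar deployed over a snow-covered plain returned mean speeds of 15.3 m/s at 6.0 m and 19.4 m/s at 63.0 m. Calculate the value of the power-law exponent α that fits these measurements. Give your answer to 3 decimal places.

α ≈ 0.101

Power law: V₂/V₁ = (z₂/z₁)^α ⇒ α = ln(V₂/V₁) / ln(z₂/z₁)
α = ln(19.4/15.3) / ln(63.0/6.0) = ln(1.2680) / ln(10.5000)
  = 0.23742 / 2.35138 = 0.10097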